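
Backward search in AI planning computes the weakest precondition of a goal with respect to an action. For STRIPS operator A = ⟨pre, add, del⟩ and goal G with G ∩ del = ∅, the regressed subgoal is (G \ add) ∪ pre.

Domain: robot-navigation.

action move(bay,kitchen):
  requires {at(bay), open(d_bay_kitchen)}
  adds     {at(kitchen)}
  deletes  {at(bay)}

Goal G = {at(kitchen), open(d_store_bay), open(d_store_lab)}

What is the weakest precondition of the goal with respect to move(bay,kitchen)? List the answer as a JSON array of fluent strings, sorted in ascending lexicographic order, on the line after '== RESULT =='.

Regress:
  G ∩ del = {}  (empty — regression defined)
  G \ add = {at(kitchen), open(d_store_bay), open(d_store_lab)} \ {at(kitchen)} = {open(d_store_bay), open(d_store_lab)}
  ∪ pre   = {open(d_store_bay), open(d_store_lab)} ∪ {at(bay), open(d_bay_kitchen)}
          = {at(bay), open(d_bay_kitchen), open(d_store_bay), open(d_store_lab)}

== RESULT ==
["at(bay)", "open(d_bay_kitchen)", "open(d_store_bay)", "open(d_store_lab)"]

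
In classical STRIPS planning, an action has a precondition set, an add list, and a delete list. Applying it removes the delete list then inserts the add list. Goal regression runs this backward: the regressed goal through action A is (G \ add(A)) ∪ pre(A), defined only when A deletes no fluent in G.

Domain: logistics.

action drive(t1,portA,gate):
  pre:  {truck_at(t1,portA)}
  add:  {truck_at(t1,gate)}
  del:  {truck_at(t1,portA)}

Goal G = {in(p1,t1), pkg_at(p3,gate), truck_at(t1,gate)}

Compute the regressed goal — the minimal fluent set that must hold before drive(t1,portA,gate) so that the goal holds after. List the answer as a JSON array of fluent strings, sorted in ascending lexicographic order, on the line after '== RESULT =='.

Compute (G \ add) ∪ pre:
  G ∩ del = {}  (empty — regression defined)
  G \ add = {in(p1,t1), pkg_at(p3,gate), truck_at(t1,gate)} \ {truck_at(t1,gate)} = {in(p1,t1), pkg_at(p3,gate)}
  ∪ pre   = {in(p1,t1), pkg_at(p3,gate)} ∪ {truck_at(t1,portA)}
          = {in(p1,t1), pkg_at(p3,gate), truck_at(t1,portA)}

== RESULT ==
["in(p1,t1)", "pkg_at(p3,gate)", "truck_at(t1,portA)"]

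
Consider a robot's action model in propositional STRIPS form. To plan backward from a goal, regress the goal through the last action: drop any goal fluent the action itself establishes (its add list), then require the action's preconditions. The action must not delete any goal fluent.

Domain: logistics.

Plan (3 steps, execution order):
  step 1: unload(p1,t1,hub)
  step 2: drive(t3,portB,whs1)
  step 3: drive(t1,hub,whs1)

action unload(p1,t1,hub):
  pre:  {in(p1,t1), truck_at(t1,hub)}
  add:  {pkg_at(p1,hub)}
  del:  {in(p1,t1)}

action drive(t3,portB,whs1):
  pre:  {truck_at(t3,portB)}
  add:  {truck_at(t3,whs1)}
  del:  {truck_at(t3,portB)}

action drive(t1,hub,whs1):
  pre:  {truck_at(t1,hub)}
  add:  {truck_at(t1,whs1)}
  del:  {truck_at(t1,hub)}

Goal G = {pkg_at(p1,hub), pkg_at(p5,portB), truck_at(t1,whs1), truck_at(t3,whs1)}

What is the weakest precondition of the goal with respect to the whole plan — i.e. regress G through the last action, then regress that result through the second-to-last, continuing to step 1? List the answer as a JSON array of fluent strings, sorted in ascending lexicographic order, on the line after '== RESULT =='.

Regress step by step:
  through step 3 (drive(t1,hub,whs1)): drop {truck_at(t1,whs1)}, keep {pkg_at(p1,hub), pkg_at(p5,portB), truck_at(t3,whs1)}, require {truck_at(t1,hub)}
    → {pkg_at(p1,hub), pkg_at(p5,portB), truck_at(t1,hub), truck_at(t3,whs1)}
  through step 2 (drive(t3,portB,whs1)): drop {truck_at(t3,whs1)}, keep {pkg_at(p1,hub), pkg_at(p5,portB), truck_at(t1,hub)}, require {truck_at(t3,portB)}
    → {pkg_at(p1,hub), pkg_at(p5,portB), truck_at(t1,hub), truck_at(t3,portB)}
  through step 1 (unload(p1,t1,hub)): drop {pkg_at(p1,hub)}, keep {pkg_at(p5,portB), truck_at(t1,hub), truck_at(t3,portB)}, require {in(p1,t1), truck_at(t1,hub)}
    → {in(p1,t1), pkg_at(p5,portB), truck_at(t1,hub), truck_at(t3,portB)}

== RESULT ==
["in(p1,t1)", "pkg_at(p5,portB)", "truck_at(t1,hub)", "truck_at(t3,portB)"]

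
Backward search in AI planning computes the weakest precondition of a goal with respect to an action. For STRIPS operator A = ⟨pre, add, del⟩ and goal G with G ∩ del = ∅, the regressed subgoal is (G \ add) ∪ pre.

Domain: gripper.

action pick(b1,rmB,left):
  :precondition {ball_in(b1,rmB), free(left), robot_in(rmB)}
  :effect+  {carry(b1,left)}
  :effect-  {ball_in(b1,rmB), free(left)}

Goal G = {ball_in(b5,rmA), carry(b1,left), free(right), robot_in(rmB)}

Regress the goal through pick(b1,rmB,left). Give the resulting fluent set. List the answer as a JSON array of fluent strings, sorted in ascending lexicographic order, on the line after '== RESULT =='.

Regress:
  G ∩ del = {}  (empty — regression defined)
  G \ add = {ball_in(b5,rmA), carry(b1,left), free(right), robot_in(rmB)} \ {carry(b1,left)} = {ball_in(b5,rmA), free(right), robot_in(rmB)}
  ∪ pre   = {ball_in(b5,rmA), free(right), robot_in(rmB)} ∪ {ball_in(b1,rmB), free(left), robot_in(rmB)}
          = {ball_in(b1,rmB), ball_in(b5,rmA), free(left), free(right), robot_in(rmB)}

== RESULT ==
["ball_in(b1,rmB)", "ball_in(b5,rmA)", "free(left)", "free(right)", "robot_in(rmB)"]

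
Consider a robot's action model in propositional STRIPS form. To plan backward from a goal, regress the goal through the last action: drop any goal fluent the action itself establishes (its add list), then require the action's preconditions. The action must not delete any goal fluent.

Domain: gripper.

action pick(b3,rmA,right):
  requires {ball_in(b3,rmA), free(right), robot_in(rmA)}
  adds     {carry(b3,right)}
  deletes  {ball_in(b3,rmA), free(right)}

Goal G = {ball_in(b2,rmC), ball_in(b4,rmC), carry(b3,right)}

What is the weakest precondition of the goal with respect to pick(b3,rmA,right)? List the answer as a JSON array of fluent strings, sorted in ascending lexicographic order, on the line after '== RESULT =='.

Regress:
  G ∩ del = {}  (empty — regression defined)
  G \ add = {ball_in(b2,rmC), ball_in(b4,rmC), carry(b3,right)} \ {carry(b3,right)} = {ball_in(b2,rmC), ball_in(b4,rmC)}
  ∪ pre   = {ball_in(b2,rmC), ball_in(b4,rmC)} ∪ {ball_in(b3,rmA), free(right), robot_in(rmA)}
          = {ball_in(b2,rmC), ball_in(b3,rmA), ball_in(b4,rmC), free(right), robot_in(rmA)}

== RESULT ==
["ball_in(b2,rmC)", "ball_in(b3,rmA)", "ball_in(b4,rmC)", "free(right)", "robot_in(rmA)"]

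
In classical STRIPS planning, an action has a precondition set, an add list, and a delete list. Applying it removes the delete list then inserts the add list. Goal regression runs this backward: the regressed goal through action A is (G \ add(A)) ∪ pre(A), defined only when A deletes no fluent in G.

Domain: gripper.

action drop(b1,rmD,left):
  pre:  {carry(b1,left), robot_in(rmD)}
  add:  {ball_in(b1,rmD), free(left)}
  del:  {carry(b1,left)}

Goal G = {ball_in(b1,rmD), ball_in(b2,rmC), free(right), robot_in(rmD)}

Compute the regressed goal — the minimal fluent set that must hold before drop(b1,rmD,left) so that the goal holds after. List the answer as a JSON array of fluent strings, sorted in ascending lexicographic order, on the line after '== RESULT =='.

Compute (G \ add) ∪ pre:
  G ∩ del = {}  (empty — regression defined)
  G \ add = {ball_in(b1,rmD), ball_in(b2,rmC), free(right), robot_in(rmD)} \ {ball_in(b1,rmD), free(left)} = {ball_in(b2,rmC), free(right), robot_in(rmD)}
  ∪ pre   = {ball_in(b2,rmC), free(right), robot_in(rmD)} ∪ {carry(b1,left), robot_in(rmD)}
          = {ball_in(b2,rmC), carry(b1,left), free(right), robot_in(rmD)}

== RESULT ==
["ball_in(b2,rmC)", "carry(b1,left)", "free(right)", "robot_in(rmD)"]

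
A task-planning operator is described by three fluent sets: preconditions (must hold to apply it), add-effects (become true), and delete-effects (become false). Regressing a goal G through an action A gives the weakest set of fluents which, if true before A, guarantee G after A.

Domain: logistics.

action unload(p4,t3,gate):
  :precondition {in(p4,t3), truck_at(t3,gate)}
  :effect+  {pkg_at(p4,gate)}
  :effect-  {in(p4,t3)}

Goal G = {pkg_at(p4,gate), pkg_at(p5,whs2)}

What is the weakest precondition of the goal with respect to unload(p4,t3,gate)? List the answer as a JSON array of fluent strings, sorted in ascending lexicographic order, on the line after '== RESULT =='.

Compute (G \ add) ∪ pre:
  G ∩ del = {}  (empty — regression defined)
  G \ add = {pkg_at(p4,gate), pkg_at(p5,whs2)} \ {pkg_at(p4,gate)} = {pkg_at(p5,whs2)}
  ∪ pre   = {pkg_at(p5,whs2)} ∪ {in(p4,t3), truck_at(t3,gate)}
          = {in(p4,t3), pkg_at(p5,whs2), truck_at(t3,gate)}

== RESULT ==
["in(p4,t3)", "pkg_at(p5,whs2)", "truck_at(t3,gate)"]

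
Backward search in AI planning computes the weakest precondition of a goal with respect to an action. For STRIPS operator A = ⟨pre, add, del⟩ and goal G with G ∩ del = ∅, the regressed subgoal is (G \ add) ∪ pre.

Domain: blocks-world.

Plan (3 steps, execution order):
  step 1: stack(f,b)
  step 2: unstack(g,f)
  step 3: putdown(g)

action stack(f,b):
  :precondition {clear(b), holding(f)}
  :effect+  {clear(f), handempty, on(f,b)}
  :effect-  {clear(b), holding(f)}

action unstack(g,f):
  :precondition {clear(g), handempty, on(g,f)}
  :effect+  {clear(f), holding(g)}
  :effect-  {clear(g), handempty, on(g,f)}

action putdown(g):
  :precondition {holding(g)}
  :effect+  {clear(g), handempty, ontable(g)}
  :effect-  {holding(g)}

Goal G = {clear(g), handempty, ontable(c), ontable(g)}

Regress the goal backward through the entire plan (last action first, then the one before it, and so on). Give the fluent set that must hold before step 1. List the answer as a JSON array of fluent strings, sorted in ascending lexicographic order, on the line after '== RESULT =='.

Work backward from the goal:
  through step 3 (putdown(g)): drop {clear(g), handempty, ontable(g)}, keep {ontable(c)}, require {holding(g)}
    → {holding(g), ontable(c)}
  through step 2 (unstack(g,f)): drop {holding(g)}, keep {ontable(c)}, require {clear(g), handempty, on(g,f)}
    → {clear(g), handempty, on(g,f), ontable(c)}
  through step 1 (stack(f,b)): drop {handempty}, keep {clear(g), on(g,f), ontable(c)}, require {clear(b), holding(f)}
    → {clear(b), clear(g), holding(f), on(g,f), ontable(c)}

== RESULT ==
["clear(b)", "clear(g)", "holding(f)", "on(g,f)", "ontable(c)"]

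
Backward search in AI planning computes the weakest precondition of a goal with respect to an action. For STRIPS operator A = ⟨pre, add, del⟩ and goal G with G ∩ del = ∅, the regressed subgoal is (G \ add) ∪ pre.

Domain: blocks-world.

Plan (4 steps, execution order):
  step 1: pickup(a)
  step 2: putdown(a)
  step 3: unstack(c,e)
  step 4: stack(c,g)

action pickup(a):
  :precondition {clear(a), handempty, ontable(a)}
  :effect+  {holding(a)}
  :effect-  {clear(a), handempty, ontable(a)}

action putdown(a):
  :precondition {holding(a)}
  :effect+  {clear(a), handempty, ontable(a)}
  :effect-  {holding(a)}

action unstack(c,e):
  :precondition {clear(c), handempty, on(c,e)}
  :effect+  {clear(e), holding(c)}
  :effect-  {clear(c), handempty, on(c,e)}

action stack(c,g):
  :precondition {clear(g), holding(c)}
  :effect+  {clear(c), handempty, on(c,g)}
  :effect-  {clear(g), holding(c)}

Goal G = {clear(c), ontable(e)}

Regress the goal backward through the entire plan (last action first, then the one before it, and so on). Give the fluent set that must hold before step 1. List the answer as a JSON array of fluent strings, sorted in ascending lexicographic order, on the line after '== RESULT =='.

Regress step by step:
  through step 4 (stack(c,g)): drop {clear(c)}, keep {ontable(e)}, require {clear(g), holding(c)}
    → {clear(g), holding(c), ontable(e)}
  through step 3 (unstack(c,e)): drop {holding(c)}, keep {clear(g), ontable(e)}, require {clear(c), handempty, on(c,e)}
    → {clear(c), clear(g), handempty, on(c,e), ontable(e)}
  through step 2 (putdown(a)): drop {handempty}, keep {clear(c), clear(g), on(c,e), ontable(e)}, require {holding(a)}
    → {clear(c), clear(g), holding(a), on(c,e), ontable(e)}
  through step 1 (pickup(a)): drop {holding(a)}, keep {clear(c), clear(g), on(c,e), ontable(e)}, require {clear(a), handempty, ontable(a)}
    → {clear(a), clear(c), clear(g), handempty, on(c,e), ontable(a), ontable(e)}

== RESULT ==
["clear(a)", "clear(c)", "clear(g)", "handempty", "on(c,e)", "ontable(a)", "ontable(e)"]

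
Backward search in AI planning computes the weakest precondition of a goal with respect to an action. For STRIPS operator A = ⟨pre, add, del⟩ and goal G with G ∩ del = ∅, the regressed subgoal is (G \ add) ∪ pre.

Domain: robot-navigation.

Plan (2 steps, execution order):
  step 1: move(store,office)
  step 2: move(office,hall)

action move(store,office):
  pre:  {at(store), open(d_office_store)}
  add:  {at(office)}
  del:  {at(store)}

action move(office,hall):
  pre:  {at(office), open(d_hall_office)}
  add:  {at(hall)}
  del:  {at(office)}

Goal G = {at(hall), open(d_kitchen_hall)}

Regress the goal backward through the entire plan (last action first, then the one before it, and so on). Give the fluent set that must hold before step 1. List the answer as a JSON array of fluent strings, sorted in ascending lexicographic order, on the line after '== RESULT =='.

Regress step by step:
  through step 2 (move(office,hall)): drop {at(hall)}, keep {open(d_kitchen_hall)}, require {at(office), open(d_hall_office)}
    → {at(office), open(d_hall_office), open(d_kitchen_hall)}
  through step 1 (move(store,office)): drop {at(office)}, keep {open(d_hall_office), open(d_kitchen_hall)}, require {at(store), open(d_office_store)}
    → {at(store), open(d_hall_office), open(d_kitchen_hall), open(d_office_store)}

== RESULT ==
["at(store)", "open(d_hall_office)", "open(d_kitchen_hall)", "open(d_office_store)"]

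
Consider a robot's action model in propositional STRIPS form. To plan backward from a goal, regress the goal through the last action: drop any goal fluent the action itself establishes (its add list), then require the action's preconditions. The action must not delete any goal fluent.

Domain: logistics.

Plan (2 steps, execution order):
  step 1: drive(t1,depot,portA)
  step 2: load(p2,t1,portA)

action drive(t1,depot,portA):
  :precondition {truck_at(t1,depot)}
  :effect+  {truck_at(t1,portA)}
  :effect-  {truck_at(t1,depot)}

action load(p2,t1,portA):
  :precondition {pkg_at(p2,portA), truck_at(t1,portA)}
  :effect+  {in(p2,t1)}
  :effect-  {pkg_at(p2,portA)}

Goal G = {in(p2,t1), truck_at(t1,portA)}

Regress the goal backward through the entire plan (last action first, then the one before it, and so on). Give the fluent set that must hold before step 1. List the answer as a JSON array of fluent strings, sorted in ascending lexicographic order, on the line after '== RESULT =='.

Regress step by step:
  through step 2 (load(p2,t1,portA)): drop {in(p2,t1)}, keep {truck_at(t1,portA)}, require {pkg_at(p2,portA), truck_at(t1,portA)}
    → {pkg_at(p2,portA), truck_at(t1,portA)}
  through step 1 (drive(t1,depot,portA)): drop {truck_at(t1,portA)}, keep {pkg_at(p2,portA)}, require {truck_at(t1,depot)}
    → {pkg_at(p2,portA), truck_at(t1,depot)}

== RESULT ==
["pkg_at(p2,portA)", "truck_at(t1,depot)"]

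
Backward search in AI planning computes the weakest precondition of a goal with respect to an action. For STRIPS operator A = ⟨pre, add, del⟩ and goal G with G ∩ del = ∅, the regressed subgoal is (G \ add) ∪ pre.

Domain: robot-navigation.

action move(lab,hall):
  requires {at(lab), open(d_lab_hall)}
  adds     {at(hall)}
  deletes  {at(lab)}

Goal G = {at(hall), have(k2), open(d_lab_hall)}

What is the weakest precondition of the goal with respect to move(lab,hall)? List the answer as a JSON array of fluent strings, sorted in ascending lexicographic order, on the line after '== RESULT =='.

Regress:
  G ∩ del = {}  (empty — regression defined)
  G \ add = {at(hall), have(k2), open(d_lab_hall)} \ {at(hall)} = {have(k2), open(d_lab_hall)}
  ∪ pre   = {have(k2), open(d_lab_hall)} ∪ {at(lab), open(d_lab_hall)}
          = {at(lab), have(k2), open(d_lab_hall)}

== RESULT ==
["at(lab)", "have(k2)", "open(d_lab_hall)"]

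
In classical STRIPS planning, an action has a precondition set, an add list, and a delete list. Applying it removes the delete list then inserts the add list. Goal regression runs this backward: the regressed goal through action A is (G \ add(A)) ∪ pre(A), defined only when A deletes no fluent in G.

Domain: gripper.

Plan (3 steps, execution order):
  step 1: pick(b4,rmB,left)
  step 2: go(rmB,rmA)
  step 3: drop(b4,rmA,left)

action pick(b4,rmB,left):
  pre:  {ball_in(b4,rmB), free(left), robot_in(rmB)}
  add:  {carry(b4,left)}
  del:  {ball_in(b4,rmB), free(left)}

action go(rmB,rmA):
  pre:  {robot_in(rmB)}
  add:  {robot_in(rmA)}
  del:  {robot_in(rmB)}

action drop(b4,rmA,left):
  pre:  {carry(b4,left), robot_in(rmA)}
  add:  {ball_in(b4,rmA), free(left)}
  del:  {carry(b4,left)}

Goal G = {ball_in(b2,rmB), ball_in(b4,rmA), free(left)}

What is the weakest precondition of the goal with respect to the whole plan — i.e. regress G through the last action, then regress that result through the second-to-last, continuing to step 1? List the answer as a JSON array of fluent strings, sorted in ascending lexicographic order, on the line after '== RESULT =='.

Work backward from the goal:
  through step 3 (drop(b4,rmA,left)): drop {ball_in(b4,rmA), free(left)}, keep {ball_in(b2,rmB)}, require {carry(b4,left), robot_in(rmA)}
    → {ball_in(b2,rmB), carry(b4,left), robot_in(rmA)}
  through step 2 (go(rmB,rmA)): drop {robot_in(rmA)}, keep {ball_in(b2,rmB), carry(b4,left)}, require {robot_in(rmB)}
    → {ball_in(b2,rmB), carry(b4,left), robot_in(rmB)}
  through step 1 (pick(b4,rmB,left)): drop {carry(b4,left)}, keep {ball_in(b2,rmB), robot_in(rmB)}, require {ball_in(b4,rmB), free(left), robot_in(rmB)}
    → {ball_in(b2,rmB), ball_in(b4,rmB), free(left), robot_in(rmB)}

== RESULT ==
["ball_in(b2,rmB)", "ball_in(b4,rmB)", "free(left)", "robot_in(rmB)"]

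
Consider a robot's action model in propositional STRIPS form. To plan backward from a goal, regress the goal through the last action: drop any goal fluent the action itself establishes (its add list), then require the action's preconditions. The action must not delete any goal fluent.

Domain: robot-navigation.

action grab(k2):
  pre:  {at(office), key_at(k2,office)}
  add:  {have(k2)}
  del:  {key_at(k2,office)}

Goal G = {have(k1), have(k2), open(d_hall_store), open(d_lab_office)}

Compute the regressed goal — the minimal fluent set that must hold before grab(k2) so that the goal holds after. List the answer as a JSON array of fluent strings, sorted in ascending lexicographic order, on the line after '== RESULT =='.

Compute (G \ add) ∪ pre:
  G ∩ del = {}  (empty — regression defined)
  G \ add = {have(k1), have(k2), open(d_hall_store), open(d_lab_office)} \ {have(k2)} = {have(k1), open(d_hall_store), open(d_lab_office)}
  ∪ pre   = {have(k1), open(d_hall_store), open(d_lab_office)} ∪ {at(office), key_at(k2,office)}
          = {at(office), have(k1), key_at(k2,office), open(d_hall_store), open(d_lab_office)}

== RESULT ==
["at(office)", "have(k1)", "key_at(k2,office)", "open(d_hall_store)", "open(d_lab_office)"]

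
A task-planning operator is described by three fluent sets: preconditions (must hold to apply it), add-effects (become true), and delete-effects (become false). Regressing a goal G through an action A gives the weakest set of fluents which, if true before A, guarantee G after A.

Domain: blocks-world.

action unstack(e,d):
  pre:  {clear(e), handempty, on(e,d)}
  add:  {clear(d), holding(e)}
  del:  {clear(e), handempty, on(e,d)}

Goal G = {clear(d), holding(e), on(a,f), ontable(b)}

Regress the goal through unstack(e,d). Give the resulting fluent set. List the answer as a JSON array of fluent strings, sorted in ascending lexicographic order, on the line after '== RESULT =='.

Regress:
  G ∩ del = {}  (empty — regression defined)
  G \ add = {clear(d), holding(e), on(a,f), ontable(b)} \ {clear(d), holding(e)} = {on(a,f), ontable(b)}
  ∪ pre   = {on(a,f), ontable(b)} ∪ {clear(e), handempty, on(e,d)}
          = {clear(e), handempty, on(a,f), on(e,d), ontable(b)}

== RESULT ==
["clear(e)", "handempty", "on(a,f)", "on(e,d)", "ontable(b)"]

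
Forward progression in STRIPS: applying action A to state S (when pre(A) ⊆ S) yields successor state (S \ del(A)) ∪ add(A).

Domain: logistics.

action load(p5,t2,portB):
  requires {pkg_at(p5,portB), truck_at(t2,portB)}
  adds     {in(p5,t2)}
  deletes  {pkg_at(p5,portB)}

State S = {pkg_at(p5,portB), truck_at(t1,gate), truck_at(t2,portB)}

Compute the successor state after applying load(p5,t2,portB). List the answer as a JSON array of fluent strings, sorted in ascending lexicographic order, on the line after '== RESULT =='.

Progress:
  pre ⊆ S: {pkg_at(p5,portB), truck_at(t2,portB)} ⊆ S  — applicable
  S \ del = {truck_at(t1,gate), truck_at(t2,portB)}
  ∪ add   = {in(p5,t2), truck_at(t1,gate), truck_at(t2,portB)}

== RESULT ==
["in(p5,t2)", "truck_at(t1,gate)", "truck_at(t2,portB)"]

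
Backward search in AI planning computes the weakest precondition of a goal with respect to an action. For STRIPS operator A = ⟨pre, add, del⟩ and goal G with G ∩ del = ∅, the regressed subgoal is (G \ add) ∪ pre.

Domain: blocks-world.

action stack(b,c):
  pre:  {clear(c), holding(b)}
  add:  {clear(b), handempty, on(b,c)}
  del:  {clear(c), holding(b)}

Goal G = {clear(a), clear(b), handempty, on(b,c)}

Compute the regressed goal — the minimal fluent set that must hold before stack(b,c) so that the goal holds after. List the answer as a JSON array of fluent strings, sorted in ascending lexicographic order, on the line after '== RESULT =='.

Regress:
  G ∩ del = {}  (empty — regression defined)
  G \ add = {clear(a), clear(b), handempty, on(b,c)} \ {clear(b), handempty, on(b,c)} = {clear(a)}
  ∪ pre   = {clear(a)} ∪ {clear(c), holding(b)}
          = {clear(a), clear(c), holding(b)}

== RESULT ==
["clear(a)", "clear(c)", "holding(b)"]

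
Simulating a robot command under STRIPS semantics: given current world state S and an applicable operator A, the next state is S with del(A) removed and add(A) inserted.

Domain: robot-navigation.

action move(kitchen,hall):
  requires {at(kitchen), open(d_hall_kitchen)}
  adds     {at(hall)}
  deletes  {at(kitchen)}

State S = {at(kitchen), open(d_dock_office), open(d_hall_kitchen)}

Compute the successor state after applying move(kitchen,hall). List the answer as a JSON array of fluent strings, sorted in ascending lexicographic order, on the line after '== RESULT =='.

Compute (S \ del) ∪ add:
  pre ⊆ S: {at(kitchen), open(d_hall_kitchen)} ⊆ S  — applicable
  S \ del = {open(d_dock_office), open(d_hall_kitchen)}
  ∪ add   = {at(hall), open(d_dock_office), open(d_hall_kitchen)}

== RESULT ==
["at(hall)", "open(d_dock_office)", "open(d_hall_kitchen)"]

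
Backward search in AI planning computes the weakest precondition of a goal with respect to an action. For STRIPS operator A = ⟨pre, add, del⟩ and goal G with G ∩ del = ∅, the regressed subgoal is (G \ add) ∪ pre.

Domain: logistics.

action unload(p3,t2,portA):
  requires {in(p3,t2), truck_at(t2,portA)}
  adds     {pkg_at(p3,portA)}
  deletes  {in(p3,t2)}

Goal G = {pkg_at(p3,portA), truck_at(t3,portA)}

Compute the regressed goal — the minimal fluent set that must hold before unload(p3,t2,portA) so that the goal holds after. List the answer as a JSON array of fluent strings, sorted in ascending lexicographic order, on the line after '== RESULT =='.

Compute (G \ add) ∪ pre:
  G ∩ del = {}  (empty — regression defined)
  G \ add = {pkg_at(p3,portA), truck_at(t3,portA)} \ {pkg_at(p3,portA)} = {truck_at(t3,portA)}
  ∪ pre   = {truck_at(t3,portA)} ∪ {in(p3,t2), truck_at(t2,portA)}
          = {in(p3,t2), truck_at(t2,portA), truck_at(t3,portA)}

== RESULT ==
["in(p3,t2)", "truck_at(t2,portA)", "truck_at(t3,portA)"]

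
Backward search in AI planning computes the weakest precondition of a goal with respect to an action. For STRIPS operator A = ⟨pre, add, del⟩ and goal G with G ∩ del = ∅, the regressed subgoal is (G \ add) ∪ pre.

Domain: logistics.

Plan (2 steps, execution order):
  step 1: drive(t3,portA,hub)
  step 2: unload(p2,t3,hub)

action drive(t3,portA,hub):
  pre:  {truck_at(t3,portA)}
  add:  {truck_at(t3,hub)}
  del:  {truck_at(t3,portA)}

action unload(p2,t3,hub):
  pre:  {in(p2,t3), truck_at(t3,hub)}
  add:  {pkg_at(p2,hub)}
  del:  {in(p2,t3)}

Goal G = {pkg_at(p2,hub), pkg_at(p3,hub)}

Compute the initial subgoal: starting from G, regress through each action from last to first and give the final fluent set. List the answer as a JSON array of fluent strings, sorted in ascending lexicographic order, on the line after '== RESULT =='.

Regress step by step:
  through step 2 (unload(p2,t3,hub)): drop {pkg_at(p2,hub)}, keep {pkg_at(p3,hub)}, require {in(p2,t3), truck_at(t3,hub)}
    → {in(p2,t3), pkg_at(p3,hub), truck_at(t3,hub)}
  through step 1 (drive(t3,portA,hub)): drop {truck_at(t3,hub)}, keep {in(p2,t3), pkg_at(p3,hub)}, require {truck_at(t3,portA)}
    → {in(p2,t3), pkg_at(p3,hub), truck_at(t3,portA)}

== RESULT ==
["in(p2,t3)", "pkg_at(p3,hub)", "truck_at(t3,portA)"]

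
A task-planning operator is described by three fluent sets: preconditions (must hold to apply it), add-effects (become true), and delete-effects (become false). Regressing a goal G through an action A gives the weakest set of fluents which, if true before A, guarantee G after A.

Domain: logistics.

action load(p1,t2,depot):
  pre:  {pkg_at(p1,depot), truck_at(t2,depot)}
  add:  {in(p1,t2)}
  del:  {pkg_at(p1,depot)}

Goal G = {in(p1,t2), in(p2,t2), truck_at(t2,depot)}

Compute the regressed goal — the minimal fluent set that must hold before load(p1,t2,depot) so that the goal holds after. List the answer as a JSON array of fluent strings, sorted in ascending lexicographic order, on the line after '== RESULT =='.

Regress:
  G ∩ del = {}  (empty — regression defined)
  G \ add = {in(p1,t2), in(p2,t2), truck_at(t2,depot)} \ {in(p1,t2)} = {in(p2,t2), truck_at(t2,depot)}
  ∪ pre   = {in(p2,t2), truck_at(t2,depot)} ∪ {pkg_at(p1,depot), truck_at(t2,depot)}
          = {in(p2,t2), pkg_at(p1,depot), truck_at(t2,depot)}

== RESULT ==
["in(p2,t2)", "pkg_at(p1,depot)", "truck_at(t2,depot)"]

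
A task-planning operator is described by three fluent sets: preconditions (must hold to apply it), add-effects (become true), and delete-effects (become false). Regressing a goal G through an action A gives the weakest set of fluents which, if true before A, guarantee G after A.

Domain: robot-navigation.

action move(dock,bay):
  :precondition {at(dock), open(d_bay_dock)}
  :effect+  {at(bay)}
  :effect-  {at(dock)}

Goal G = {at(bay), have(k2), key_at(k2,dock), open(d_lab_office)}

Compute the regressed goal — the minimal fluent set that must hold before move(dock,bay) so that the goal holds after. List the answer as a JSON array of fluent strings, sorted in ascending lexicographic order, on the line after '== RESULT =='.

Compute (G \ add) ∪ pre:
  G ∩ del = {}  (empty — regression defined)
  G \ add = {at(bay), have(k2), key_at(k2,dock), open(d_lab_office)} \ {at(bay)} = {have(k2), key_at(k2,dock), open(d_lab_office)}
  ∪ pre   = {have(k2), key_at(k2,dock), open(d_lab_office)} ∪ {at(dock), open(d_bay_dock)}
          = {at(dock), have(k2), key_at(k2,dock), open(d_bay_dock), open(d_lab_office)}

== RESULT ==
["at(dock)", "have(k2)", "key_at(k2,dock)", "open(d_bay_dock)", "open(d_lab_office)"]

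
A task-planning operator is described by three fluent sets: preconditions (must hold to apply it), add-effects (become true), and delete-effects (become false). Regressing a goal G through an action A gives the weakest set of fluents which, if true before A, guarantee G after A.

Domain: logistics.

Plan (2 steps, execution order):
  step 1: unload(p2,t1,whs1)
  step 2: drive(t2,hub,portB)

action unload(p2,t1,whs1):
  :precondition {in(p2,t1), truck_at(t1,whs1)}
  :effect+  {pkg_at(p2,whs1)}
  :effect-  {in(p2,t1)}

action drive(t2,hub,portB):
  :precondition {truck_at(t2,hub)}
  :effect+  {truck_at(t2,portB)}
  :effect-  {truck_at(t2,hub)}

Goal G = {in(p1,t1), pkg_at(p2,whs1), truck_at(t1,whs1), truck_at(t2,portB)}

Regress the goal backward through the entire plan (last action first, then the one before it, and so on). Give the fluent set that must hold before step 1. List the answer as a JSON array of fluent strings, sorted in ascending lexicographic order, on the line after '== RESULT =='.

Work backward from the goal:
  through step 2 (drive(t2,hub,portB)): drop {truck_at(t2,portB)}, keep {in(p1,t1), pkg_at(p2,whs1), truck_at(t1,whs1)}, require {truck_at(t2,hub)}
    → {in(p1,t1), pkg_at(p2,whs1), truck_at(t1,whs1), truck_at(t2,hub)}
  through step 1 (unload(p2,t1,whs1)): drop {pkg_at(p2,whs1)}, keep {in(p1,t1), truck_at(t1,whs1), truck_at(t2,hub)}, require {in(p2,t1), truck_at(t1,whs1)}
    → {in(p1,t1), in(p2,t1), truck_at(t1,whs1), truck_at(t2,hub)}

== RESULT ==
["in(p1,t1)", "in(p2,t1)", "truck_at(t1,whs1)", "truck_at(t2,hub)"]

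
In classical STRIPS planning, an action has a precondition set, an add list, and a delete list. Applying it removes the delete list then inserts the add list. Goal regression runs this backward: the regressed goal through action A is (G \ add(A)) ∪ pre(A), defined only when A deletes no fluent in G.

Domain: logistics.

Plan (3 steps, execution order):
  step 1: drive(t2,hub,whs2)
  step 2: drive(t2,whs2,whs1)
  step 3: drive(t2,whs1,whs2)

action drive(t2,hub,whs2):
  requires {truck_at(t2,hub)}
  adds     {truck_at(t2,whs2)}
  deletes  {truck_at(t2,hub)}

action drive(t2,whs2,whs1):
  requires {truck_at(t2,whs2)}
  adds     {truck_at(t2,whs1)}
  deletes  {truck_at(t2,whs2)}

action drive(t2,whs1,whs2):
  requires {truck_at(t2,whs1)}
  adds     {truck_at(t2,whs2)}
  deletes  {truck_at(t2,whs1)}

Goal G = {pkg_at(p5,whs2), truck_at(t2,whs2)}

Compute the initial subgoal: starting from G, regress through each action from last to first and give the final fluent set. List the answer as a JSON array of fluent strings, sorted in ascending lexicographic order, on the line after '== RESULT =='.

Work backward from the goal:
  through step 3 (drive(t2,whs1,whs2)): drop {truck_at(t2,whs2)}, keep {pkg_at(p5,whs2)}, require {truck_at(t2,whs1)}
    → {pkg_at(p5,whs2), truck_at(t2,whs1)}
  through step 2 (drive(t2,whs2,whs1)): drop {truck_at(t2,whs1)}, keep {pkg_at(p5,whs2)}, require {truck_at(t2,whs2)}
    → {pkg_at(p5,whs2), truck_at(t2,whs2)}
  through step 1 (drive(t2,hub,whs2)): drop {truck_at(t2,whs2)}, keep {pkg_at(p5,whs2)}, require {truck_at(t2,hub)}
    → {pkg_at(p5,whs2), truck_at(t2,hub)}

== RESULT ==
["pkg_at(p5,whs2)", "truck_at(t2,hub)"]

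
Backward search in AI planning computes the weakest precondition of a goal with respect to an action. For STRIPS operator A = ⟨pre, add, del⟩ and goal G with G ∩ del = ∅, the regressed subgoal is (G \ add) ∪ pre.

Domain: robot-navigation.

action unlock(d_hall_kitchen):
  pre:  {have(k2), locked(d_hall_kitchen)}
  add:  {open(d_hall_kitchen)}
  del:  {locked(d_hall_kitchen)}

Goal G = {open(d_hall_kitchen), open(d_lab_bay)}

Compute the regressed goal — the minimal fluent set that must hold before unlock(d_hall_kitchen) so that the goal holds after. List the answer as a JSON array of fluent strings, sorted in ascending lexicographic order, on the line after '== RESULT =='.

Regress:
  G ∩ del = {}  (empty — regression defined)
  G \ add = {open(d_hall_kitchen), open(d_lab_bay)} \ {open(d_hall_kitchen)} = {open(d_lab_bay)}
  ∪ pre   = {open(d_lab_bay)} ∪ {have(k2), locked(d_hall_kitchen)}
          = {have(k2), locked(d_hall_kitchen), open(d_lab_bay)}

== RESULT ==
["have(k2)", "locked(d_hall_kitchen)", "open(d_lab_bay)"]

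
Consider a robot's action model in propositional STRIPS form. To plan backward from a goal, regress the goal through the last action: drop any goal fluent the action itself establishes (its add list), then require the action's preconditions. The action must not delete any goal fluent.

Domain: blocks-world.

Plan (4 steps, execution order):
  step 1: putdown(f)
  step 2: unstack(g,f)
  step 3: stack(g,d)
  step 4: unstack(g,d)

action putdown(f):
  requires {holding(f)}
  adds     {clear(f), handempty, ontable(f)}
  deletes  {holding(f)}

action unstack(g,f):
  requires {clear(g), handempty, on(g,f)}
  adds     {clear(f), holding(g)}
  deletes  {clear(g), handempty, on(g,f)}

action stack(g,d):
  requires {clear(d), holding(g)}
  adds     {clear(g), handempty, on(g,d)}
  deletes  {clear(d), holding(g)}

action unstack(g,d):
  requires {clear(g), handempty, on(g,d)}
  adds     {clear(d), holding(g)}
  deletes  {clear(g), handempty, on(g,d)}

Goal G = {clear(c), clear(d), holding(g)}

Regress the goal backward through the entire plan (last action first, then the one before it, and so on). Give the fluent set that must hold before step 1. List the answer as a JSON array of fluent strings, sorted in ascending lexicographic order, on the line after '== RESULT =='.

Regress step by step:
  through step 4 (unstack(g,d)): drop {clear(d), holding(g)}, keep {clear(c)}, require {clear(g), handempty, on(g,d)}
    → {clear(c), clear(g), handempty, on(g,d)}
  through step 3 (stack(g,d)): drop {clear(g), handempty, on(g,d)}, keep {clear(c)}, require {clear(d), holding(g)}
    → {clear(c), clear(d), holding(g)}
  through step 2 (unstack(g,f)): drop {holding(g)}, keep {clear(c), clear(d)}, require {clear(g), handempty, on(g,f)}
    → {clear(c), clear(d), clear(g), handempty, on(g,f)}
  through step 1 (putdown(f)): drop {handempty}, keep {clear(c), clear(d), clear(g), on(g,f)}, require {holding(f)}
    → {clear(c), clear(d), clear(g), holding(f), on(g,f)}

== RESULT ==
["clear(c)", "clear(d)", "clear(g)", "holding(f)", "on(g,f)"]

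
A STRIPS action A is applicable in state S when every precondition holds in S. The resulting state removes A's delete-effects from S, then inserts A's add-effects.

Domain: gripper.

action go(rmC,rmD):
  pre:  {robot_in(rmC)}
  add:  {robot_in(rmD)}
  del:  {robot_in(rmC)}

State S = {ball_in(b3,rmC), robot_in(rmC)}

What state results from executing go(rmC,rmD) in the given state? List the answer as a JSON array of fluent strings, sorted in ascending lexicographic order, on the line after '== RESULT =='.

Progress:
  pre ⊆ S: {robot_in(rmC)} ⊆ S  — applicable
  S \ del = {ball_in(b3,rmC)}
  ∪ add   = {ball_in(b3,rmC), robot_in(rmD)}

== RESULT ==
["ball_in(b3,rmC)", "robot_in(rmD)"]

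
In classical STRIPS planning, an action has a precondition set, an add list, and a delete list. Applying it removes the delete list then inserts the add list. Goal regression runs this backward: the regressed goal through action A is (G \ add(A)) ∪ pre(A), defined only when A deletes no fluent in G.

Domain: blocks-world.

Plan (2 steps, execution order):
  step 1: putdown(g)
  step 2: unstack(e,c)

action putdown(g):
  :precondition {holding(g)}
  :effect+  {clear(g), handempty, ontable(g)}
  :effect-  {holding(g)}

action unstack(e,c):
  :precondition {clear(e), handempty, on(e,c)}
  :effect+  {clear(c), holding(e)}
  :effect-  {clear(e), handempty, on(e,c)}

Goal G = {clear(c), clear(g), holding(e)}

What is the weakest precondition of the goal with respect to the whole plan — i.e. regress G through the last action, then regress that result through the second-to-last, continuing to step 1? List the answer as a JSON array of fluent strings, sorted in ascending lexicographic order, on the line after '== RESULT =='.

Regress step by step:
  through step 2 (unstack(e,c)): drop {clear(c), holding(e)}, keep {clear(g)}, require {clear(e), handempty, on(e,c)}
    → {clear(e), clear(g), handempty, on(e,c)}
  through step 1 (putdown(g)): drop {clear(g), handempty}, keep {clear(e), on(e,c)}, require {holding(g)}
    → {clear(e), holding(g), on(e,c)}

== RESULT ==
["clear(e)", "holding(g)", "on(e,c)"]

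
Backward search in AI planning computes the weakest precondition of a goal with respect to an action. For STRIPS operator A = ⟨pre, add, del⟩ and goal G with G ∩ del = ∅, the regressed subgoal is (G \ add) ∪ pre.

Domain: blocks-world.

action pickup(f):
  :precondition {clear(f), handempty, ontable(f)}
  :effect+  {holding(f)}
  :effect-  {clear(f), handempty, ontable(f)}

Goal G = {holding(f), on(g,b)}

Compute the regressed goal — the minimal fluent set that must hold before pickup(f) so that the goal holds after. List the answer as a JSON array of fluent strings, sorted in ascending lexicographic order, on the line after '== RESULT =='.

Compute (G \ add) ∪ pre:
  G ∩ del = {}  (empty — regression defined)
  G \ add = {holding(f), on(g,b)} \ {holding(f)} = {on(g,b)}
  ∪ pre   = {on(g,b)} ∪ {clear(f), handempty, ontable(f)}
          = {clear(f), handempty, on(g,b), ontable(f)}

== RESULT ==
["clear(f)", "handempty", "on(g,b)", "ontable(f)"]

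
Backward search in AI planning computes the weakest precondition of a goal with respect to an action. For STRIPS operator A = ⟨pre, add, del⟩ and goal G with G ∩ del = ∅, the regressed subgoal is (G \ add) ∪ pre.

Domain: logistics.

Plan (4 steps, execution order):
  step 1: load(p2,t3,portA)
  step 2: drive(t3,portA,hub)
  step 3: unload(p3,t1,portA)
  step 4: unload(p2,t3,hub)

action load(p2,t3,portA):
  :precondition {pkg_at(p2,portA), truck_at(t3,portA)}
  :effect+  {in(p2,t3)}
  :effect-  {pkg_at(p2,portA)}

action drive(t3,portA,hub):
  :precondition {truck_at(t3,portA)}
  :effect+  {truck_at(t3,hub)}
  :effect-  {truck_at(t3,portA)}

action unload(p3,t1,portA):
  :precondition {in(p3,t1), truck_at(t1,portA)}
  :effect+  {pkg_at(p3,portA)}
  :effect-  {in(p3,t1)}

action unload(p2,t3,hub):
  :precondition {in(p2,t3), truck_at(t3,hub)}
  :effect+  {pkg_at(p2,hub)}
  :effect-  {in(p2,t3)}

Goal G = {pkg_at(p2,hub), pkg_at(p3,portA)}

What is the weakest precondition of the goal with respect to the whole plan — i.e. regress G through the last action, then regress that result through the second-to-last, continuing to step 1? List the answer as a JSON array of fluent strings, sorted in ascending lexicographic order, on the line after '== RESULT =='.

Work backward from the goal:
  through step 4 (unload(p2,t3,hub)): drop {pkg_at(p2,hub)}, keep {pkg_at(p3,portA)}, require {in(p2,t3), truck_at(t3,hub)}
    → {in(p2,t3), pkg_at(p3,portA), truck_at(t3,hub)}
  through step 3 (unload(p3,t1,portA)): drop {pkg_at(p3,portA)}, keep {in(p2,t3), truck_at(t3,hub)}, require {in(p3,t1), truck_at(t1,portA)}
    → {in(p2,t3), in(p3,t1), truck_at(t1,portA), truck_at(t3,hub)}
  through step 2 (drive(t3,portA,hub)): drop {truck_at(t3,hub)}, keep {in(p2,t3), in(p3,t1), truck_at(t1,portA)}, require {truck_at(t3,portA)}
    → {in(p2,t3), in(p3,t1), truck_at(t1,portA), truck_at(t3,portA)}
  through step 1 (load(p2,t3,portA)): drop {in(p2,t3)}, keep {in(p3,t1), truck_at(t1,portA), truck_at(t3,portA)}, require {pkg_at(p2,portA), truck_at(t3,portA)}
    → {in(p3,t1), pkg_at(p2,portA), truck_at(t1,portA), truck_at(t3,portA)}

== RESULT ==
["in(p3,t1)", "pkg_at(p2,portA)", "truck_at(t1,portA)", "truck_at(t3,portA)"]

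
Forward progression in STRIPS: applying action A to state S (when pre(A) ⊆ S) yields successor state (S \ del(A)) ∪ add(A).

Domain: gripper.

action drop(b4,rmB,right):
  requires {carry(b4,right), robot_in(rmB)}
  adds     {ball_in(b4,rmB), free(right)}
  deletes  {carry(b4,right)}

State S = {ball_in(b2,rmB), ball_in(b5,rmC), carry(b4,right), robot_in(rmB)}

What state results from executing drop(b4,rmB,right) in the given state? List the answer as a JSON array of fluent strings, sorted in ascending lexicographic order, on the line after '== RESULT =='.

Progress:
  pre ⊆ S: {carry(b4,right), robot_in(rmB)} ⊆ S  — applicable
  S \ del = {ball_in(b2,rmB), ball_in(b5,rmC), robot_in(rmB)}
  ∪ add   = {ball_in(b2,rmB), ball_in(b4,rmB), ball_in(b5,rmC), free(right), robot_in(rmB)}

== RESULT ==
["ball_in(b2,rmB)", "ball_in(b4,rmB)", "ball_in(b5,rmC)", "free(right)", "robot_in(rmB)"]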